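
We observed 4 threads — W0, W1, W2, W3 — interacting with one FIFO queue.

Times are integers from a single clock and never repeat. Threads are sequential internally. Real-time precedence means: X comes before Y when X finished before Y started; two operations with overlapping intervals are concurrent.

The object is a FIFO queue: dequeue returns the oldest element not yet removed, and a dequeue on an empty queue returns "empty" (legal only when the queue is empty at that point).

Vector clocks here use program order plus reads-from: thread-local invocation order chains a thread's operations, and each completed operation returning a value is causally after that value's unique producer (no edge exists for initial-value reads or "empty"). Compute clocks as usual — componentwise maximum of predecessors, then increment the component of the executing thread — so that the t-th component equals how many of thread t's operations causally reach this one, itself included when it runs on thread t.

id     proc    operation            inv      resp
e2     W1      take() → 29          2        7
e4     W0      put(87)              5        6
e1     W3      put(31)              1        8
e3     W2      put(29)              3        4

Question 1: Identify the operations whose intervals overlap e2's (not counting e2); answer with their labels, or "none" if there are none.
e1, e3, e4

overlap test against e2 [2,7]: concurrent iff the interval meets 2..7
e1 [1,8]: concurrent
e3 [3,4]: concurrent
e4 [5,6]: concurrent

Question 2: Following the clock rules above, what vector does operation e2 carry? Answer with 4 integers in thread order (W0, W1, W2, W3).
(0, 1, 1, 0)

e1 (invocation 1): nothing precedes it; W3's component alone gives (0, 0, 0, 1)
e3 (invocation 3): nothing precedes it; W2's component alone gives (0, 0, 1, 0)
e4 (invocation 5): nothing precedes it; W0's component alone gives (1, 0, 0, 0)
VC(e2, invoked at 2): max of VC(e3)=(0, 0, 1, 0), then +1 on thread W1 → (0, 1, 1, 0)
target: VC(e2) = (0, 1, 1, 0)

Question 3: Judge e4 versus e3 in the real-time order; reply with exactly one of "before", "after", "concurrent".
after

e4 spans [5,6], e3 spans [3,4]
resp(e3)=4 < inv(e4)=5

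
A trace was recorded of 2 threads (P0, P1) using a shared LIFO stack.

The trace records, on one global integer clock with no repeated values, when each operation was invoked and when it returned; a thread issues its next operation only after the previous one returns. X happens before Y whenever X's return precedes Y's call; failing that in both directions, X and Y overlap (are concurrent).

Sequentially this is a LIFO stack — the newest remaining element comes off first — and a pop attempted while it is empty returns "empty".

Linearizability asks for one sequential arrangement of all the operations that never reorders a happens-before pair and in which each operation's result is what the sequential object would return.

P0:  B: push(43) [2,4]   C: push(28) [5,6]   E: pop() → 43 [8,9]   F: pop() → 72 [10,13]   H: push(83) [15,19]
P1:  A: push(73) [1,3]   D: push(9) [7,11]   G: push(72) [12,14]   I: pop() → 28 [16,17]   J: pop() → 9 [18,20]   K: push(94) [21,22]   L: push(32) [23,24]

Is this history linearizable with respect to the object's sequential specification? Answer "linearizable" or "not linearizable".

through event 8 a valid linearization exists; event 9 (E responding at time 9) ends that
2 orders of the 4 completed LIFO stack ops respect real time; none is legal
completion choices over the 1 pending operation (D) were checked; none helps
take A, B, C, E (pending dropped): step 4 already fails, because E pop() → 43 cannot occur there
take B, A, C, E (pending dropped): step 4 already fails, because E pop() → 43 cannot occur there

not linearizable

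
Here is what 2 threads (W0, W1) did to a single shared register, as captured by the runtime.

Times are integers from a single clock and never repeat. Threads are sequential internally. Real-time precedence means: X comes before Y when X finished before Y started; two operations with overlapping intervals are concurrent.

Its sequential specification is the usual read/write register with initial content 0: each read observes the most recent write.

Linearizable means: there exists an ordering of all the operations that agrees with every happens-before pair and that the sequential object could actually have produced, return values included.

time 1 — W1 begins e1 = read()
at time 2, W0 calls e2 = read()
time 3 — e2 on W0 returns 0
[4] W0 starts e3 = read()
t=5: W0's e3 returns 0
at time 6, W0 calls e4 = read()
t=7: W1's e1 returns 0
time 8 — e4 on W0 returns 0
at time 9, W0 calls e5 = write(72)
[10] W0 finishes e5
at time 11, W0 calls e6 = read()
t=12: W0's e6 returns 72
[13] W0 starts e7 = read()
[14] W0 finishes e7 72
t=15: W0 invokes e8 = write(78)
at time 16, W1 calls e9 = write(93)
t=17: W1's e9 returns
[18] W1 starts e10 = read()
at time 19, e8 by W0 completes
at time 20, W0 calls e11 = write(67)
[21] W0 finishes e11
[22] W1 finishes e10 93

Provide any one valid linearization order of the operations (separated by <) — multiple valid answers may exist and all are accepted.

e1 < e2 < e3 < e4 < e5 < e6 < e7 < e8 < e9 < e10 < e11

step 1: e1 read() → 0 — value 0
step 2: e2 read() → 0 — value 0
step 3: e3 read() → 0 — value 0
step 4: e4 read() → 0 — value 0
step 5: e5 write(72) — value 72
step 6: e6 read() → 72 — value 72
step 7: e7 read() → 72 — value 72
step 8: e8 write(78) — value 78
step 9: e9 write(93) — value 93
step 10: e10 read() → 93 — value 93
step 11: e11 write(67) — value 67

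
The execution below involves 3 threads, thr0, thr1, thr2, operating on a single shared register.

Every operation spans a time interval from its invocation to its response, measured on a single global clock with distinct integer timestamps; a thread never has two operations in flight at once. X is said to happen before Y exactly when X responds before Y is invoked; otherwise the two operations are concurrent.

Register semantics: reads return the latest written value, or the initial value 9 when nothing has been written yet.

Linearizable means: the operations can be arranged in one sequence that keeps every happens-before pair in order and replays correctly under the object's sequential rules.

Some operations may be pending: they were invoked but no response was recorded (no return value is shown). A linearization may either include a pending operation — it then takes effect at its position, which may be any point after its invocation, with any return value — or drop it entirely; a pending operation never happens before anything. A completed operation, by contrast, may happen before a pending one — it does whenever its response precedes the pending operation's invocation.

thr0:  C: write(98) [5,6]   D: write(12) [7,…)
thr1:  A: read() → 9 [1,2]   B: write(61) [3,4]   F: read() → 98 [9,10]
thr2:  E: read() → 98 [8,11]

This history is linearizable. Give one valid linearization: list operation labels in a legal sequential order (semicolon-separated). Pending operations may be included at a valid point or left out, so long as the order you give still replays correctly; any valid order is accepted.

A; B; C; E; F

step 1: A read() → 9 — value 9
step 2: B write(61) — value 61
step 3: C write(98) — value 98
step 4: E read() → 98 — value 98
step 5: F read() → 98 — value 98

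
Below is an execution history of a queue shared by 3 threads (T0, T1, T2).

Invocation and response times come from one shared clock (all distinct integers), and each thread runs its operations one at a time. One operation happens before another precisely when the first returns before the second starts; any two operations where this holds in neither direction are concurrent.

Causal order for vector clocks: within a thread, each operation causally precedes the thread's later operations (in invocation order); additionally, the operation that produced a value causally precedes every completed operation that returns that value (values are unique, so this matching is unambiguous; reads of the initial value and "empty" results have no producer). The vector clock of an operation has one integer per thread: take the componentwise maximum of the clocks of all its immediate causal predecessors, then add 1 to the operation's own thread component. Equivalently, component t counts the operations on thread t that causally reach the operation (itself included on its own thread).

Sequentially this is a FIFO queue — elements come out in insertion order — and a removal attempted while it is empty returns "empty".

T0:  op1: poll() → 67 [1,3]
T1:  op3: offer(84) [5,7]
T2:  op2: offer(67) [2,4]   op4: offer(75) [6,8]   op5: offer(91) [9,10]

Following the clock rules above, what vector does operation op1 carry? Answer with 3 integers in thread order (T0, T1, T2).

(1, 0, 1)

no predecessors for op2 (invoked 2): T2 increments from zero → (0, 0, 1)
no predecessors for op3 (invoked 5): T1 increments from zero → (0, 1, 0)
VC(op4, invoked at 6): max of VC(op2)=(0, 0, 1), then +1 on thread T2 → (0, 0, 2)
VC(op1, invoked at 1): max of VC(op2)=(0, 0, 1), then +1 on thread T0 → (1, 0, 1)
VC(op5, invoked at 9): max of VC(op4)=(0, 0, 2), then +1 on thread T2 → (0, 0, 3)
target: VC(op1) = (1, 0, 1)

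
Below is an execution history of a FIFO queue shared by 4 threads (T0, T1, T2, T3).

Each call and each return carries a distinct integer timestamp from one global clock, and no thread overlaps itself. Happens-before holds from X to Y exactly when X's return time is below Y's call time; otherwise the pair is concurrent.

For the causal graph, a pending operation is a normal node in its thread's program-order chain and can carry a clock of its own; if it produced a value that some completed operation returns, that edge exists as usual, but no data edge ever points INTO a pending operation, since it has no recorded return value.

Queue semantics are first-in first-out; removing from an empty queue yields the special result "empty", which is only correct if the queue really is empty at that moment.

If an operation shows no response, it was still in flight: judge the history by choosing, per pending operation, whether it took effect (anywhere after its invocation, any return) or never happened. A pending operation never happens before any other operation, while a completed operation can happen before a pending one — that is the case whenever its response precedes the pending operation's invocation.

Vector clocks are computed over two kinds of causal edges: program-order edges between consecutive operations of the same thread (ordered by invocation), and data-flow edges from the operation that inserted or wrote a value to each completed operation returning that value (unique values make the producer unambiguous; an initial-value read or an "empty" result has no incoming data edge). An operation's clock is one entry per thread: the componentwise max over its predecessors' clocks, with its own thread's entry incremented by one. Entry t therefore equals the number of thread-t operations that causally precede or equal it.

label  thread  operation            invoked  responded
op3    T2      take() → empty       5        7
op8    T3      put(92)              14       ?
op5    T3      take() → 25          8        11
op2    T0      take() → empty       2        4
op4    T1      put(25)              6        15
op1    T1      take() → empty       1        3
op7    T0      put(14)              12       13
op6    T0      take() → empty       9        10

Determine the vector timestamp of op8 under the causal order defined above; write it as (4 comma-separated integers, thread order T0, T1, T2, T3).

(0, 2, 0, 2)

invoked at 5, op3 has no predecessors; its own T2 bump gives (0, 0, 1, 0)
invoked at 1, op1 has no predecessors; its own T1 bump gives (0, 1, 0, 0)
invoked at 2, op2 has no predecessors; its own T0 bump gives (1, 0, 0, 0)
op4, invoked 6, takes VC(op1)=(0, 1, 0, 0) under max, adds 1 for T1 → (0, 2, 0, 0)
op6, invoked 9, takes VC(op2)=(1, 0, 0, 0) under max, adds 1 for T0 → (2, 0, 0, 0)
op5, invoked 8, takes VC(op4)=(0, 2, 0, 0) under max, adds 1 for T3 → (0, 2, 0, 1)
op7, invoked 12, takes VC(op6)=(2, 0, 0, 0) under max, adds 1 for T0 → (3, 0, 0, 0)
op8, invoked 14, takes VC(op5)=(0, 2, 0, 1) under max, adds 1 for T3 → (0, 2, 0, 2)
target: VC(op8) = (0, 2, 0, 2)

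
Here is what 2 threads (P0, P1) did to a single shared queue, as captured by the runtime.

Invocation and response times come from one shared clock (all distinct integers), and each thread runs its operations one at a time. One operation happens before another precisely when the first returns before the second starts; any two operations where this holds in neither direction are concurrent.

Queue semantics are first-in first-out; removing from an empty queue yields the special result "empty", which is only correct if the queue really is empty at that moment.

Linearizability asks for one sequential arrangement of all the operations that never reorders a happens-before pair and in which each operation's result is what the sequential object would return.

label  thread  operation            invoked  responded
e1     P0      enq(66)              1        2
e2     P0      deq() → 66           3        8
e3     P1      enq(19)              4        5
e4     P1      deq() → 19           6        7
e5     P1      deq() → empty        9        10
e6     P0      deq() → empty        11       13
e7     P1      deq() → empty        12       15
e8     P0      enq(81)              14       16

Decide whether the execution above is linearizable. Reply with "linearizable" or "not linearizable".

linearizable

witness order: e1, e2, e3, e4, e5, e6, e7, e8
after step 1 (e1 enq(66)): queue <66>
after step 2 (e2 deq() → 66): queue <>
after step 3 (e3 enq(19)): queue <19>
after step 4 (e4 deq() → 19): queue <>
after step 5 (e5 deq() → empty): queue <>
after step 6 (e6 deq() → empty): queue <>
after step 7 (e7 deq() → empty): queue <>
after step 8 (e8 enq(81)): queue <81>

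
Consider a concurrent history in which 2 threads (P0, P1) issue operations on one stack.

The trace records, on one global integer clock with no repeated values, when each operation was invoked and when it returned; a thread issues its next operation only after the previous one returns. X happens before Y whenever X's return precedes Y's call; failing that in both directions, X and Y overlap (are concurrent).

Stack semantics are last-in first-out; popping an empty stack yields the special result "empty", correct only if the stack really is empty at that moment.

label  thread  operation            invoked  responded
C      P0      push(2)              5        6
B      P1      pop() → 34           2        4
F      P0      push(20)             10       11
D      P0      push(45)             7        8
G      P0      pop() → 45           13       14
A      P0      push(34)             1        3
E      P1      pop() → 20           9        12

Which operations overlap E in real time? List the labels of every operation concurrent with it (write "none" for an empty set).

F

E spans [9,12]; an op avoiding the whole window 9..12 is ordered, any other is concurrent
A [1,3]: before
B [2,4]: before
C [5,6]: before
D [7,8]: before
F [10,11]: concurrent
G [13,14]: after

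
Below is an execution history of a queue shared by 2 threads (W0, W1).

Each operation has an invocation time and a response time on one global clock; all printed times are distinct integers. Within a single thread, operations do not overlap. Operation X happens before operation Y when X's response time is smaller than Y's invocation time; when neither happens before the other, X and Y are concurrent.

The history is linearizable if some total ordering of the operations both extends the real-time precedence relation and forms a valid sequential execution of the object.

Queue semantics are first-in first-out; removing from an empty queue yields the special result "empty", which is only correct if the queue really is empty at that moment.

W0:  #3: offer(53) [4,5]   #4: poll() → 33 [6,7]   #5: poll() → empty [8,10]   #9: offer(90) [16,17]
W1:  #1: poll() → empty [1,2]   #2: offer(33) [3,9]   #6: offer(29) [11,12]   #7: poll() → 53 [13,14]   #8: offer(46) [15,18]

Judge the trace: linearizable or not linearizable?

not linearizable

through event 9 a valid linearization exists; event 10 (#5 responding at time 10) ends that
checked exhaustively: 4 real-time-consistent orders of 5 completed operations, zero legal queue replays
sample order #1, #2, #3, #4, #5 stalls at step 5 — #5 poll() → empty has no legal effect
sample order #1, #3, #2, #4, #5 stalls at step 4 — #4 poll() → 33 has no legal effect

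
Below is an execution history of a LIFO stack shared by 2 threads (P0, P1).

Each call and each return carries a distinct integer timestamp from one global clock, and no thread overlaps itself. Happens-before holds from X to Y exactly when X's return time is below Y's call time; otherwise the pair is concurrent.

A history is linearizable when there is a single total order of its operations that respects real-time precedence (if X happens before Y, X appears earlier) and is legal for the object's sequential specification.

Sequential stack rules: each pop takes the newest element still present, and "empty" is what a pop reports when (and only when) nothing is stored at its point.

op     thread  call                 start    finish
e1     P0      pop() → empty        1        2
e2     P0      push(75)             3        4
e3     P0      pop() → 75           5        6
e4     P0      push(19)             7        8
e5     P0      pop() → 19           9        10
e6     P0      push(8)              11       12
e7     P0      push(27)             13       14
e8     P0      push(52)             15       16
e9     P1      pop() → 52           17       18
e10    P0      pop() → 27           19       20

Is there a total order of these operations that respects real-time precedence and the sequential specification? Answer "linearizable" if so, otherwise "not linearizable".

linearizable

one valid linearization: e1, e2, e3, e4, e5, e6, e7, e8, e9, e10
step 1: e1 pop() → empty — stack <>
step 2: e2 push(75) — stack <75>
step 3: e3 pop() → 75 — stack <>
step 4: e4 push(19) — stack <19>
step 5: e5 pop() → 19 — stack <>
step 6: e6 push(8) — stack <8>
step 7: e7 push(27) — stack <8,27>
step 8: e8 push(52) — stack <8,27,52>
step 9: e9 pop() → 52 — stack <8,27>
step 10: e10 pop() → 27 — stack <8>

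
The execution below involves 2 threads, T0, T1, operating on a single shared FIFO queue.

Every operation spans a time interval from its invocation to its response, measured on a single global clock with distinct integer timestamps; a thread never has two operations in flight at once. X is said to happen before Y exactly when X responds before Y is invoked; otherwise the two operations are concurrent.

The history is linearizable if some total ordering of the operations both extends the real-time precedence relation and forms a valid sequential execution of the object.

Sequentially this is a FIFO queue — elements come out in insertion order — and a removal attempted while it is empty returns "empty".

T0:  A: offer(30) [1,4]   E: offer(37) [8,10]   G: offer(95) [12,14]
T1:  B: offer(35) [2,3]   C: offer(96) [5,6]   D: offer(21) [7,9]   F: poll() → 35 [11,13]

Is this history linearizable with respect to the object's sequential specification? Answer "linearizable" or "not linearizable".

linearizable

one valid linearization: B, A, C, D, E, F, G
1. B offer(35), leaving queue <35>
2. A offer(30), leaving queue <35,30>
3. C offer(96), leaving queue <35,30,96>
4. D offer(21), leaving queue <35,30,96,21>
5. E offer(37), leaving queue <35,30,96,21,37>
6. F poll() → 35, leaving queue <30,96,21,37>
7. G offer(95), leaving queue <30,96,21,37,95>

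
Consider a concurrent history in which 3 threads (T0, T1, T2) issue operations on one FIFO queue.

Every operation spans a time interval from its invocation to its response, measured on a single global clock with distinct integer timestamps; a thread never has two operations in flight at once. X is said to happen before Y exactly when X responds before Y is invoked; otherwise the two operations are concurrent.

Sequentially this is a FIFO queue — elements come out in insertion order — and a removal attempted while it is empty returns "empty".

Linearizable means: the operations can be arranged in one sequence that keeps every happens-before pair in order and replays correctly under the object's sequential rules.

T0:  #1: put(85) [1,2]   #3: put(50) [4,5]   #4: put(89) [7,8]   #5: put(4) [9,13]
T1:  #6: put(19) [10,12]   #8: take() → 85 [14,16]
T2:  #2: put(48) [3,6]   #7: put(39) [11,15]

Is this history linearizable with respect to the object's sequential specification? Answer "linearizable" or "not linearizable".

one valid linearization: #1, #2, #3, #4, #5, #6, #7, #8
step 1: #1 put(85) — queue <85>
step 2: #2 put(48) — queue <85,48>
step 3: #3 put(50) — queue <85,48,50>
step 4: #4 put(89) — queue <85,48,50,89>
step 5: #5 put(4) — queue <85,48,50,89,4>
step 6: #6 put(19) — queue <85,48,50,89,4,19>
step 7: #7 put(39) — queue <85,48,50,89,4,19,39>
step 8: #8 take() → 85 — queue <48,50,89,4,19,39>

linearizable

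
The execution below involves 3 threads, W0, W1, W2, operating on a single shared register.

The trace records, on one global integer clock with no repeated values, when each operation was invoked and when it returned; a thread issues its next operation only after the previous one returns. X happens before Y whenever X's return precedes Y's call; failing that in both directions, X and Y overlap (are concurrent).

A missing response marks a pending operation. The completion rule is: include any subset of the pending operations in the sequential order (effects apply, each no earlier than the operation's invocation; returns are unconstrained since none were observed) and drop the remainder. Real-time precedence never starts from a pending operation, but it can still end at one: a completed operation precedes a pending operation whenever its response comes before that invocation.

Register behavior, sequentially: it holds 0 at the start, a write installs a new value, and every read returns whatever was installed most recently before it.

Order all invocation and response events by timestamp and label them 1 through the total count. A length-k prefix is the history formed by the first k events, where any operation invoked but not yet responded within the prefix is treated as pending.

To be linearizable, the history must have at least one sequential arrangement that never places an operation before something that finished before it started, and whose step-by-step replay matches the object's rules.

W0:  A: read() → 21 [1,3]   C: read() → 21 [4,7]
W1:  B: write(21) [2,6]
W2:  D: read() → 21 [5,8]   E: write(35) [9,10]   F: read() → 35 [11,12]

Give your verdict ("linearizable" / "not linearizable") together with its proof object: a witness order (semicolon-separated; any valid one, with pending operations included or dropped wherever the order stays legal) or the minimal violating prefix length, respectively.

after step 1 (B write(21)): value 21
after step 2 (A read() → 21): value 21
after step 3 (C read() → 21): value 21
after step 4 (D read() → 21): value 21
after step 5 (E write(35)): value 35
after step 6 (F read() → 35): value 35

linearizable — witness: B; A; C; D; E; F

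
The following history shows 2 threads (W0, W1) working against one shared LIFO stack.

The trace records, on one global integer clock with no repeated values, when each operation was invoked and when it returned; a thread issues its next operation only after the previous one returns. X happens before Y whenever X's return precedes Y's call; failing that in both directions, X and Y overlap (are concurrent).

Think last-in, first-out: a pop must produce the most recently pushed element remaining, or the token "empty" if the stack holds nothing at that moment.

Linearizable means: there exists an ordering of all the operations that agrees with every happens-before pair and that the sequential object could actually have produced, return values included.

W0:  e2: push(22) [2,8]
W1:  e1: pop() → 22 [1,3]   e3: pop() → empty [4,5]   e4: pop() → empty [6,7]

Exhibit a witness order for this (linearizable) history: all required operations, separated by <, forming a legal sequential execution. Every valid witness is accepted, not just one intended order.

e2 < e1 < e3 < e4

after step 1 (e2 push(22)): stack <22>
after step 2 (e1 pop() → 22): stack <>
after step 3 (e3 pop() → empty): stack <>
after step 4 (e4 pop() → empty): stack <>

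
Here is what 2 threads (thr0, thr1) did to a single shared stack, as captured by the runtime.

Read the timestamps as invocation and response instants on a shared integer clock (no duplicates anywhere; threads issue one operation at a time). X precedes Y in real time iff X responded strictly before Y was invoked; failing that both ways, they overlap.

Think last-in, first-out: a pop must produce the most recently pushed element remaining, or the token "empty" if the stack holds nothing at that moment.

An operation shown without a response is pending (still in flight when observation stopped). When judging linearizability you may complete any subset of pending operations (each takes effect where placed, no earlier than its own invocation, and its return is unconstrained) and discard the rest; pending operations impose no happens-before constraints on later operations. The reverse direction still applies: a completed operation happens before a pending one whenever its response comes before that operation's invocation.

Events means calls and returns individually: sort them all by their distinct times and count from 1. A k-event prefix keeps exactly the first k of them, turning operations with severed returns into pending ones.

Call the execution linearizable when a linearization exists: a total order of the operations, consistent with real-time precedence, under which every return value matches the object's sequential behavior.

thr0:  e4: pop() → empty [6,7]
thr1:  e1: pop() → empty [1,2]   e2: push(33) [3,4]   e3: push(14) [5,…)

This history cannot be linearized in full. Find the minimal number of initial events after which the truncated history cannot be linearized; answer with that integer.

7

events 1..6 are linearizable, e.g. via e1, e2:
after step 1 (e1 pop() → empty): stack <>
after step 2 (e2 push(33)): stack <33>
once event 7 joins (e4's response, time 7), exhaustive search finds no witness
no escape via the 1 pending operation (e3): every completion choice fails
one such order, e1, e2, e4 (pending dropped), breaks at step 3 where e4 pop() → empty is illegal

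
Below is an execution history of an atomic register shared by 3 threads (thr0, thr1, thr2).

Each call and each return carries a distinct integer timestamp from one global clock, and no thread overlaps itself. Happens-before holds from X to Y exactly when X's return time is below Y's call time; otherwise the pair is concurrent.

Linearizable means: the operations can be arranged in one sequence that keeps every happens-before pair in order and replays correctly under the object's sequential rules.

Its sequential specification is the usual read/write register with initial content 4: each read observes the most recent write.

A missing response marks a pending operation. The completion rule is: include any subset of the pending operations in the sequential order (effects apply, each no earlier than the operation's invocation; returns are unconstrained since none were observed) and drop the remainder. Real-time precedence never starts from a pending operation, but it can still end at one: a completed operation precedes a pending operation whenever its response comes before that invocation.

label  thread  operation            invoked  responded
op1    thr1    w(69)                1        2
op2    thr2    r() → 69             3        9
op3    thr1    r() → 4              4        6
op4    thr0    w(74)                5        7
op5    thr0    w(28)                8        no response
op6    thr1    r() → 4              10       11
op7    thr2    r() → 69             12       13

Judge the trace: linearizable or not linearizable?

the violation lands at event 6, op3's response at time 6: events 1..5 linearize, events 1..6 do not
the sole real-time-consistent order of 2 completed operations fails the atomic register replay
no escape via the 2 pending operations (op2, op4): every completion choice fails
e.g. op1, op3 (pending dropped): illegal at step 2, since op3 r() → 4 cannot apply there

not linearizable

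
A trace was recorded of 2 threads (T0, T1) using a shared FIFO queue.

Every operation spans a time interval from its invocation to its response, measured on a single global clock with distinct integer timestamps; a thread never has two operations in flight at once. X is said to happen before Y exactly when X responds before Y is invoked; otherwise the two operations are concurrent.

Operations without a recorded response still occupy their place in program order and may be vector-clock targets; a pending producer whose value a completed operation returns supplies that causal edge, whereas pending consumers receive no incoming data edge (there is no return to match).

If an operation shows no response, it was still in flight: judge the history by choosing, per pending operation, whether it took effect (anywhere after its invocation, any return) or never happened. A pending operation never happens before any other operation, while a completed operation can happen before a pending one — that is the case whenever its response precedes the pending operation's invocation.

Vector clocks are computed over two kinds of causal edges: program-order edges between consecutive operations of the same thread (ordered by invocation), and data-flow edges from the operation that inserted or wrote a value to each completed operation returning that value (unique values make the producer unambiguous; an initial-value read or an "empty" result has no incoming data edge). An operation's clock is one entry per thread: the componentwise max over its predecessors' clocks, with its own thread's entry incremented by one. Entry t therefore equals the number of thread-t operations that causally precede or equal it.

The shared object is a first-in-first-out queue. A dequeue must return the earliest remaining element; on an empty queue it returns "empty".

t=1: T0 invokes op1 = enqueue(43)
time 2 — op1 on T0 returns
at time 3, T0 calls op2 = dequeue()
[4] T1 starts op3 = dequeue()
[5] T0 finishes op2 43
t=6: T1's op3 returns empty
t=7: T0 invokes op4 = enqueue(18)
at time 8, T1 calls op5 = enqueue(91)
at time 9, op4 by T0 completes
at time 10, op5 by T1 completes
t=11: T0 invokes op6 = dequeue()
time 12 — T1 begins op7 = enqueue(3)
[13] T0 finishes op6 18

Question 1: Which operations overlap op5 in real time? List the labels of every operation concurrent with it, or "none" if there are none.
Answer: op4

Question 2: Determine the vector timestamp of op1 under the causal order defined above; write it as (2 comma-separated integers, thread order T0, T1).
Answer: (1, 0)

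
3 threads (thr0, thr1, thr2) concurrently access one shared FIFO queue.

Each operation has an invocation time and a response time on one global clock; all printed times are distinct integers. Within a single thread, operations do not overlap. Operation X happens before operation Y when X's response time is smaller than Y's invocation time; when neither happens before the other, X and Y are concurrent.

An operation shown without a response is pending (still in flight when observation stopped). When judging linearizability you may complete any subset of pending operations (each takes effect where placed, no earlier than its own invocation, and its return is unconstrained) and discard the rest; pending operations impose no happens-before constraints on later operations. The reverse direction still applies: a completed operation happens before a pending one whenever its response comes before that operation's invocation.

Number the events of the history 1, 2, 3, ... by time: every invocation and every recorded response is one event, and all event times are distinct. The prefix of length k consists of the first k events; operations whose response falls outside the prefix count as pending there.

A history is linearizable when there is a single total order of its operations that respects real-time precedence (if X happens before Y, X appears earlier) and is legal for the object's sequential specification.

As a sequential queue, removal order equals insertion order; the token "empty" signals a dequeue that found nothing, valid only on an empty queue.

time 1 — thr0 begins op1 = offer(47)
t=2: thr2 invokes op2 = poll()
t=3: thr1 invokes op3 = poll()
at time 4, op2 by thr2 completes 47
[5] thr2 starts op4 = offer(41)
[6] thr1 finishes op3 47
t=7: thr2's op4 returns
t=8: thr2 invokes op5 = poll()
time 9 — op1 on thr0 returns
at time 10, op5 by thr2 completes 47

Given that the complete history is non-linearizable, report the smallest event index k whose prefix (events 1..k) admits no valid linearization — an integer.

6

events 1..5 are linearizable; a witness order is op1, op2:
1. op1 offer(47) (pending, included), leaving queue <47>
2. op2 poll() → 47, leaving queue <>
once event 6 joins (op3's response, time 6), exhaustive search finds no witness
every completion of the 2 pending operations (op1, op4) was checked; none linearizes
sample order op2, op3 (pending dropped) stalls at step 1 — op2 poll() → 47 has no legal effect
sample order op3, op2 (pending dropped) stalls at step 1 — op3 poll() → 47 has no legal effect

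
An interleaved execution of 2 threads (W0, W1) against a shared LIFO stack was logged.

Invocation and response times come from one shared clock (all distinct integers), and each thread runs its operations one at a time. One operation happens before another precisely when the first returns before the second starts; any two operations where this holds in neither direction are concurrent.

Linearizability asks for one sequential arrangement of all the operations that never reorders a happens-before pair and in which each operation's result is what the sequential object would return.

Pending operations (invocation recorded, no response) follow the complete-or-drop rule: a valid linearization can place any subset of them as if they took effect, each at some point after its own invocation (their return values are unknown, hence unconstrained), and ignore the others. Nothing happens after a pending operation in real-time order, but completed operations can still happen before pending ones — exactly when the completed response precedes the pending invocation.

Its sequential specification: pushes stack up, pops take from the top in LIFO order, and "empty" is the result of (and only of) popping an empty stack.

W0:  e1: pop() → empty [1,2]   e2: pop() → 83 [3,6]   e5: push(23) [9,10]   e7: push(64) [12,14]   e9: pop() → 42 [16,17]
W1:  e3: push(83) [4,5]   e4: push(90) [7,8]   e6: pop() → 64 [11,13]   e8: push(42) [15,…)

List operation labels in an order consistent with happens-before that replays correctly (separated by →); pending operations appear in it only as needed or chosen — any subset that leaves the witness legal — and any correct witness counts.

1. e1 pop() → empty, leaving stack <>
2. e3 push(83), leaving stack <83>
3. e2 pop() → 83, leaving stack <>
4. e4 push(90), leaving stack <90>
5. e5 push(23), leaving stack <90,23>
6. e7 push(64), leaving stack <90,23,64>
7. e6 pop() → 64, leaving stack <90,23>
8. e8 push(42) (pending, included), leaving stack <90,23,42>
9. e9 pop() → 42, leaving stack <90,23>

e1 → e3 → e2 → e4 → e5 → e7 → e6 → e8 → e9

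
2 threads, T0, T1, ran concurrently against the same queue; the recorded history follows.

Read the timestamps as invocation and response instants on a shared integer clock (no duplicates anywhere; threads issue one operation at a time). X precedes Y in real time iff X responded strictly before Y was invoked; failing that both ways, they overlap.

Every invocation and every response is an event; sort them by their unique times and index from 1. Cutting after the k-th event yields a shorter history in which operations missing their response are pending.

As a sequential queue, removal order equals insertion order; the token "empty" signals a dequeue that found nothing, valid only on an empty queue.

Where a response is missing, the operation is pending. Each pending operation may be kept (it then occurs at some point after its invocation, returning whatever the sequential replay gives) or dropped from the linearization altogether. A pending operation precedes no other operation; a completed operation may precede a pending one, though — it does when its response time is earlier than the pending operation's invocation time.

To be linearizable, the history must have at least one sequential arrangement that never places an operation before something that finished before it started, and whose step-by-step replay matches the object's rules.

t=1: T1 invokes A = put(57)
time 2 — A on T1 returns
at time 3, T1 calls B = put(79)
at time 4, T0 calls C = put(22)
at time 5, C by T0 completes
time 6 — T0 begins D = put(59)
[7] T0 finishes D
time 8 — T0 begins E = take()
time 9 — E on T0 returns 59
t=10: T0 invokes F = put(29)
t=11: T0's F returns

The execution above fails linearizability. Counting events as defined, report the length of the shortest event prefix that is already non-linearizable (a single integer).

9

events 1..8 are still linearizable — one witness is A, B, C, D:
1. A put(57), leaving queue <57>
2. B put(79) (pending, included), leaving queue <57,79>
3. C put(22), leaving queue <57,79,22>
4. D put(59), leaving queue <57,79,22,59>
include event 9 — E responding at 9 — and every candidate order breaks
including or dropping the 1 pending operation (B) in any combination fails
take A, C, D, E (pending dropped): step 4 already fails, because E take() → 59 cannot occur there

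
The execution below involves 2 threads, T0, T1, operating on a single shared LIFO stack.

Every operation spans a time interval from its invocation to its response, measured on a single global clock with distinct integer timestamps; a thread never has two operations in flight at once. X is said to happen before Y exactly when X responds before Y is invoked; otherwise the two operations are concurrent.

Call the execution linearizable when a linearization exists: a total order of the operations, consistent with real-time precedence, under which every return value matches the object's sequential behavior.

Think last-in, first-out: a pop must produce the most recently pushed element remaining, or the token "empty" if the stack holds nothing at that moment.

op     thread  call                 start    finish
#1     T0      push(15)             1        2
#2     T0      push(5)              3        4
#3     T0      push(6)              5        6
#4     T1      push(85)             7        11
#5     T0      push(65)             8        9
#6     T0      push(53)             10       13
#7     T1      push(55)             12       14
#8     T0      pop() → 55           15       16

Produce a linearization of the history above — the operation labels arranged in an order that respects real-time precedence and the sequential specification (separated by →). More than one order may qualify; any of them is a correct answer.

#1 → #2 → #3 → #4 → #5 → #6 → #7 → #8

after step 1 (#1 push(15)): stack <15>
after step 2 (#2 push(5)): stack <15,5>
after step 3 (#3 push(6)): stack <15,5,6>
after step 4 (#4 push(85)): stack <15,5,6,85>
after step 5 (#5 push(65)): stack <15,5,6,85,65>
after step 6 (#6 push(53)): stack <15,5,6,85,65,53>
after step 7 (#7 push(55)): stack <15,5,6,85,65,53,55>
after step 8 (#8 pop() → 55): stack <15,5,6,85,65,53>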